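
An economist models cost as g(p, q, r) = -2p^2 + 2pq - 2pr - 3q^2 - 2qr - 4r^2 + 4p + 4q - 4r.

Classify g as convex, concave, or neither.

concave

g is quadratic, so its Hessian is the constant matrix H = [[-4, 2, -2], [2, -6, -2], [-2, -2, -8]].
Leading principal minors: -4, 20, -104.
Signs alternate −, +, − ⇒ H ≺ 0 ⇒ concave.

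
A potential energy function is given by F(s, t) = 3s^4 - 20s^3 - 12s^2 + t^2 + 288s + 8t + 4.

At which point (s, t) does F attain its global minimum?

(-2, -4)

F(s,t) separates as P(s) + Q(t) + 4, so its minimum is min P + min Q + 4.
P'(s) = 12(s - 4)(s - 3)(s + 2) vanishes at s ∈ {-2, 3, 4}; Q'(t) = 2(t + 4) vanishes at t ∈ {-4}.
Local minima of P (where P''>0): P(-2)=-416, P(4)=448. Local minima of Q: Q(-4)=-16.
So the global minimum of F is P(-2) + Q(-4) + 4 = -416 − 16 + 4 = -428, attained at (-2, -4).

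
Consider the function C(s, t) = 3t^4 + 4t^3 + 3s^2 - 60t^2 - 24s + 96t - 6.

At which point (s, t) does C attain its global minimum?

(4, -4)

C(s,t) separates as P(s) + Q(t) − 6, so its minimum is min P + min Q − 6.
P'(s) = 6s - 24 vanishes at s ∈ {4}; Q'(t) = 12(t - 2)(t - 1)(t + 4) vanishes at t ∈ {-4, 1, 2}.
Local minima of P (where P''>0): P(4)=-48. Local minima of Q: Q(-4)=-832, Q(2)=32.
So the global minimum of C is P(4) + Q(-4) − 6 = -48 − 832 − 6 = -886, attained at (4, -4).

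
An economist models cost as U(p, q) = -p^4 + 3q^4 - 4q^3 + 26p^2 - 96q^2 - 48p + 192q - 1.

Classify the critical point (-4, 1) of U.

The mixed partial ∂²U/∂p∂q is 0, so the Hessian at any point is diag(U_pp, U_qq) = diag(4(-3p^2 + 13), 12(3q^2 - 2q - 16)).
At (-4, 1): H = diag(-140, -180).
Both eigenvalues are negative, so H is negative definite: a local maximum.

local maximum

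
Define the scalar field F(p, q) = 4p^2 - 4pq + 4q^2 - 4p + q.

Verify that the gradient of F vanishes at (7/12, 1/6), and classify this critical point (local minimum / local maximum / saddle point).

∇F = (8p - 4q - 4, -4p + 8q + 1); substituting (7/12, 1/6) gives ∇F = (0, 0), so (7/12, 1/6) is indeed a critical point.
The Hessian of F is constant: H = [[8, -4], [-4, 8]].
det(H) = 8·8 − (-4)² = 48.
det(H) > 0 and tr(H) = 16 > 0, so H is positive definite and the point is a local minimum.

local minimum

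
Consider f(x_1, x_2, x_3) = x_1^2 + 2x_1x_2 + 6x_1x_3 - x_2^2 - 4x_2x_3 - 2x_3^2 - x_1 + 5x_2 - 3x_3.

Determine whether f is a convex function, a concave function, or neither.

neither

f is quadratic, so its Hessian is the constant matrix H = [[2, 2, 6], [2, -2, -4], [6, -4, -4]].
Leading principal minors: 2, -8, -24.
Neither pattern holds ⇒ H is indefinite ⇒ neither convex nor concave.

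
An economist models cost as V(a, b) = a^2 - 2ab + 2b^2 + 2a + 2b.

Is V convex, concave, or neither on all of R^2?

V is quadratic, so its Hessian is the constant matrix H = [[2, -2], [-2, 4]].
det(H) = 4, tr(H) = 6.
det(H) > 0 and tr(H) > 0, so H is positive definite everywhere: convex.

convex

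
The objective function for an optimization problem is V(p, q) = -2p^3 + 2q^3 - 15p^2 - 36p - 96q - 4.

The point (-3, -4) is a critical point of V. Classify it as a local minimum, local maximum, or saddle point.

The mixed partial ∂²V/∂p∂q is 0, so the Hessian at any point is diag(V_pp, V_qq) = diag(-6(2p + 5), 12q).
At (-3, -4): H = diag(6, -48).
The eigenvalues have opposite signs, so H is indefinite: a saddle point.

saddle point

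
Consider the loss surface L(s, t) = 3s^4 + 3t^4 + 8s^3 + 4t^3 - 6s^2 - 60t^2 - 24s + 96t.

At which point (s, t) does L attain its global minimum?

(1, -4)

L(s,t) separates as P(s) + Q(t), so its minimum is min P + min Q.
P'(s) = 12(s - 1)(s + 1)(s + 2) vanishes at s ∈ {-2, -1, 1}; Q'(t) = 12(t - 2)(t - 1)(t + 4) vanishes at t ∈ {-4, 1, 2}.
Local minima of P (where P''>0): P(-2)=8, P(1)=-19. Local minima of Q: Q(-4)=-832, Q(2)=32.
So the global minimum of L is P(1) + Q(-4) = -19 − 832 = -851, attained at (1, -4).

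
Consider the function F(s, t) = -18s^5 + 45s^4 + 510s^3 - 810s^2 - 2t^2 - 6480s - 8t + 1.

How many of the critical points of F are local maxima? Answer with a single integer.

F separates as a function of s plus a function of t, so ∇F=0 decouples.
∂F/∂s = -90(s - 4)(s - 3)(s + 2)(s + 3) = 0 at s ∈ {-3, -2, 3, 4}; ∂F/∂t = -4(t + 2) = 0 at t ∈ {-2}.
The Hessian is diagonal: diag(F_ss, F_tt). Second derivatives: F_ss(-3)=3780, F_ss(-2)=-2700, F_ss(3)=2700, F_ss(4)=-3780; F_tt(-2)=-4.
Local maxima occur where both diagonal entries negative: (-2, -2), (4, -2). Count: 2.

2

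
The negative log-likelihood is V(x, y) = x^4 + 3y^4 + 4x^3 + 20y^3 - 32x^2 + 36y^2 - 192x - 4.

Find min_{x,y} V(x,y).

V(x,y) separates as P(x) + Q(y) − 4, so its minimum is min P + min Q − 4.
P'(x) = 4(x - 4)(x + 3)(x + 4) vanishes at x ∈ {-4, -3, 4}; Q'(y) = 12y(y + 2)(y + 3) vanishes at y ∈ {-3, -2, 0}.
Local minima of P (where P''>0): P(-4)=256, P(4)=-768. Local minima of Q: Q(-3)=27, Q(0)=0.
So the global minimum of V is P(4) + Q(0) − 4 = -768 + 0 − 4 = -772, attained at (4, 0).

-772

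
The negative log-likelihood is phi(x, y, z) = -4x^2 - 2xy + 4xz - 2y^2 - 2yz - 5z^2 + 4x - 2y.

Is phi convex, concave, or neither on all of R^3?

concave

phi is quadratic, so its Hessian is the constant matrix H = [[-8, -2, 4], [-2, -4, -2], [4, -2, -10]].
Leading principal minors: -8, 28, -152.
Signs alternate −, +, − ⇒ H ≺ 0 ⇒ concave.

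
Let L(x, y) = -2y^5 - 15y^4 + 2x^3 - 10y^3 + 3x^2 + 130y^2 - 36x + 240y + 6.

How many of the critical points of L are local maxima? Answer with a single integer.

2

L separates as a function of x plus a function of y, so ∇L=0 decouples.
∂L/∂x = 6(x - 2)(x + 3) = 0 at x ∈ {-3, 2}; ∂L/∂y = -10(y - 2)(y + 1)(y + 3)(y + 4) = 0 at y ∈ {-4, -3, -1, 2}.
The Hessian is diagonal: diag(L_xx, L_yy). Second derivatives: L_xx(-3)=-30, L_xx(2)=30; L_yy(-4)=180, L_yy(-3)=-100, L_yy(-1)=180, L_yy(2)=-900.
Local maxima occur where both diagonal entries negative: (-3, -3), (-3, 2). Count: 2.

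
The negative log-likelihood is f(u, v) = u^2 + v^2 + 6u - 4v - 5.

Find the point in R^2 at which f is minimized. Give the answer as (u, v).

f(u,v) separates as P(u) + Q(v) − 5, so its minimum is min P + min Q − 5.
P'(u) = 2u + 6 vanishes at u ∈ {-3}; Q'(v) = 2v - 4 vanishes at v ∈ {2}.
Local minima of P (where P''>0): P(-3)=-9. Local minima of Q: Q(2)=-4.
So the global minimum of f is P(-3) + Q(2) − 5 = -9 − 4 − 5 = -18, attained at (-3, 2).

(-3, 2)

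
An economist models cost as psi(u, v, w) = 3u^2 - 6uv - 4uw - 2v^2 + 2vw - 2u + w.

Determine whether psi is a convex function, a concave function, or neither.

psi is quadratic, so its Hessian is the constant matrix H = [[6, -6, -4], [-6, -4, 2], [-4, 2, 0]].
Leading principal minors: 6, -60, 136.
Neither pattern holds ⇒ H is indefinite ⇒ neither convex nor concave.

neither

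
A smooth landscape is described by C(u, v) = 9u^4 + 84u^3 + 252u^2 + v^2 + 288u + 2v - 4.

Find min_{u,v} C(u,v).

-197

C(u,v) separates as P(u) + Q(v) − 4, so its minimum is min P + min Q − 4.
P'(u) = 36(u + 1)(u + 2)(u + 4) vanishes at u ∈ {-4, -2, -1}; Q'(v) = 2v + 2 vanishes at v ∈ {-1}.
Local minima of P (where P''>0): P(-4)=-192, P(-1)=-111. Local minima of Q: Q(-1)=-1.
So the global minimum of C is P(-4) + Q(-1) − 4 = -192 − 1 − 4 = -197, attained at (-4, -1).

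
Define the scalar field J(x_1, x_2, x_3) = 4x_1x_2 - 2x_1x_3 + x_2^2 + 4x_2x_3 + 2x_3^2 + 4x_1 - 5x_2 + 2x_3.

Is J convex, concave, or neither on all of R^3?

J is quadratic, so its Hessian is the constant matrix H = [[0, 4, -2], [4, 2, 4], [-2, 4, 4]].
Leading principal minors: 0, -16, -136.
Neither pattern holds ⇒ H is indefinite ⇒ neither convex nor concave.

neither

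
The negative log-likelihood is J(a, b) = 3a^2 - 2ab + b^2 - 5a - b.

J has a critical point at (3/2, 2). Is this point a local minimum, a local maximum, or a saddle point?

The Hessian of J is constant: H = [[6, -2], [-2, 2]].
det(H) = 6·2 − (-2)² = 8.
det(H) > 0 and tr(H) = 8 > 0, so H is positive definite and the point is a local minimum.

local minimum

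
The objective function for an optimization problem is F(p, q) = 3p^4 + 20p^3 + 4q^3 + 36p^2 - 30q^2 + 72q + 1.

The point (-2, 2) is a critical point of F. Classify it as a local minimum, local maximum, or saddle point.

The mixed partial ∂²F/∂p∂q is 0, so the Hessian at any point is diag(F_pp, F_qq) = diag(12(3p^2 + 10p + 6), 12(2q - 5)).
At (-2, 2): H = diag(-24, -12).
Both eigenvalues are negative, so H is negative definite: a local maximum.

local maximum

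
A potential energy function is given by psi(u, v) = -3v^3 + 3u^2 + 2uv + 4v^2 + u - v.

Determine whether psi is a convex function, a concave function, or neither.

neither

The term -3v^3 is cubic, so the Hessian is not constant.
∂²psi/∂v² = -18v + 8, which takes both signs as v varies (negative for sufficiently large v). A diagonal entry of the Hessian changing sign means the Hessian is neither positive- nor negative-semidefinite on all of R^2.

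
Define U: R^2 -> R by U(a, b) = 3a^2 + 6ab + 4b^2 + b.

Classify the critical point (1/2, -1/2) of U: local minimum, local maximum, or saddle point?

The Hessian of U is constant: H = [[6, 6], [6, 8]].
det(H) = 6·8 − 6² = 12.
det(H) > 0 and tr(H) = 14 > 0, so H is positive definite and the point is a local minimum.

local minimum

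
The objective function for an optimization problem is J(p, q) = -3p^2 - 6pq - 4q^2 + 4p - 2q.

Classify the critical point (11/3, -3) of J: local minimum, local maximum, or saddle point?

local maximum

The Hessian of J is constant: H = [[-6, -6], [-6, -8]].
det(H) = (-6)·(-8) − (-6)² = 12.
det(H) > 0 and tr(H) = -14 < 0, so H is negative definite and the point is a local maximum.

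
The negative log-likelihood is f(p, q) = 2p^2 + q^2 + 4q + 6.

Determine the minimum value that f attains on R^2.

f(p,q) separates as A(p) + B(q) + 6, so its minimum is min A + min B + 6.
A'(p) = 4p vanishes at p ∈ {0}; B'(q) = 2q + 4 vanishes at q ∈ {-2}.
Local minima of A (where A''>0): A(0)=0. Local minima of B: B(-2)=-4.
So the global minimum of f is A(0) + B(-2) + 6 = 0 − 4 + 6 = 2, attained at (0, -2).

2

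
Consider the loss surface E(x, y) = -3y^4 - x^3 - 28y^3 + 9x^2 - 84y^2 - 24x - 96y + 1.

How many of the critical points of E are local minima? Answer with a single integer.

1

E separates as a function of x plus a function of y, so ∇E=0 decouples.
∂E/∂x = -3(x - 4)(x - 2) = 0 at x ∈ {2, 4}; ∂E/∂y = -12(y + 1)(y + 2)(y + 4) = 0 at y ∈ {-4, -2, -1}.
The Hessian is diagonal: diag(E_xx, E_yy). Second derivatives: E_xx(2)=6, E_xx(4)=-6; E_yy(-4)=-72, E_yy(-2)=24, E_yy(-1)=-36.
Local minima occur where both diagonal entries positive: (2, -2). Count: 1.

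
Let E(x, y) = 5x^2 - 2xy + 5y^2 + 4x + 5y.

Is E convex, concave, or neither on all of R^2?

convex

E is quadratic, so its Hessian is the constant matrix H = [[10, -2], [-2, 10]].
det(H) = 96, tr(H) = 20.
det(H) > 0 and tr(H) > 0, so H is positive definite everywhere: convex.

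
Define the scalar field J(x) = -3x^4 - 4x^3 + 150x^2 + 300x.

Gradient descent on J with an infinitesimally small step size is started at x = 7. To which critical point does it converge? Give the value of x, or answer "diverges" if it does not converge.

diverges

J'(x) = -12(x - 5)(x + 1)(x + 5), so J'(7) = -2304.
Gradient descent moves in the -J' direction, i.e. x is increasing.
There is no critical point above x=7, and J' keeps the same sign, so the iterate runs off to +∞.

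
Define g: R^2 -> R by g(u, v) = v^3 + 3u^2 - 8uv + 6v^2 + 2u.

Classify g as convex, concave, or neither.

The term v^3 is cubic, so the Hessian is not constant.
∂²g/∂v² = 6v + 12, which takes both signs as v varies (negative for sufficiently negative v). A diagonal entry of the Hessian changing sign means the Hessian is neither positive- nor negative-semidefinite on all of R^2.

neither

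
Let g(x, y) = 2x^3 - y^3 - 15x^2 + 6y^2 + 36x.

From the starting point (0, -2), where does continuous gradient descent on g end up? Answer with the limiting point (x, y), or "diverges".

g is separable, so gradient descent decouples: x follows -∂g/∂x, y follows -∂g/∂y.
∂g/∂x = 6(x - 3)(x - 2); at x=0 this is 36, so x decreases.
∂g/∂y = -3y(y - 4); at y=-2 this is -36, so y increases.
The x-coordinate has no critical point in that direction and runs off to infinity.

diverges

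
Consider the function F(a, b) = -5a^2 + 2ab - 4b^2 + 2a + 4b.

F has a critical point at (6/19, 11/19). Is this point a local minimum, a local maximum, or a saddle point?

The Hessian of F is constant: H = [[-10, 2], [2, -8]].
det(H) = (-10)·(-8) − 2² = 76.
det(H) > 0 and tr(H) = -18 < 0, so H is negative definite and the point is a local maximum.

local maximum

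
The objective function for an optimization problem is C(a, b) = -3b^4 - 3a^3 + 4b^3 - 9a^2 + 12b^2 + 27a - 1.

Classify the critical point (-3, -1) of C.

saddle point

The mixed partial ∂²C/∂a∂b is 0, so the Hessian at any point is diag(C_aa, C_bb) = diag(-18(a + 1), 12(-3b^2 + 2b + 2)).
At (-3, -1): H = diag(36, -36).
The eigenvalues have opposite signs, so H is indefinite: a saddle point.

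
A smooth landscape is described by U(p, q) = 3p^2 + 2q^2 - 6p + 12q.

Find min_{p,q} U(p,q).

U(p,q) separates as A(p) + B(q), so its minimum is min A + min B.
A'(p) = 6p - 6 vanishes at p ∈ {1}; B'(q) = 4q + 12 vanishes at q ∈ {-3}.
Local minima of A (where A''>0): A(1)=-3. Local minima of B: B(-3)=-18.
So the global minimum of U is A(1) + B(-3) = -3 − 18 = -21, attained at (1, -3).

-21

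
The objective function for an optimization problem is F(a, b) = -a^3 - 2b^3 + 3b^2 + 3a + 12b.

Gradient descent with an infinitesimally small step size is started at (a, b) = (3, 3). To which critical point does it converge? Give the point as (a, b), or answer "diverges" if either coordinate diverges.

diverges

F is separable, so gradient descent decouples: a follows -∂F/∂a, b follows -∂F/∂b.
∂F/∂a = -3(a - 1)(a + 1); at a=3 this is -24, so a increases.
∂F/∂b = -6(b - 2)(b + 1); at b=3 this is -24, so b increases.
The a-coordinate has no critical point in that direction and runs off to infinity.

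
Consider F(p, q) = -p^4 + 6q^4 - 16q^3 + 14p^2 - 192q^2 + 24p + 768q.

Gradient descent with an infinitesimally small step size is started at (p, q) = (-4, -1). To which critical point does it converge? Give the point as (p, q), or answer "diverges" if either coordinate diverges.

diverges

F is separable, so gradient descent decouples: p follows -∂F/∂p, q follows -∂F/∂q.
∂F/∂p = -4(p - 3)(p + 1)(p + 2); at p=-4 this is 168, so p decreases.
∂F/∂q = 24(q - 4)(q - 2)(q + 4); at q=-1 this is 1080, so q decreases.
The p-coordinate has no critical point in that direction and runs off to infinity.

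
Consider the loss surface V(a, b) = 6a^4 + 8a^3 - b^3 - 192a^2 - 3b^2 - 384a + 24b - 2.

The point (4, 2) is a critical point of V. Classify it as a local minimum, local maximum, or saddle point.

saddle point

The mixed partial ∂²V/∂a∂b is 0, so the Hessian at any point is diag(V_aa, V_bb) = diag(24(3a^2 + 2a - 16), -6(b + 1)).
At (4, 2): H = diag(960, -18).
The eigenvalues have opposite signs, so H is indefinite: a saddle point.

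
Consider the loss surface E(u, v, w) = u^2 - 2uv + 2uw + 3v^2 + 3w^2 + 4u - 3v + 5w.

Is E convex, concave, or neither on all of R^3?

convex

E is quadratic, so its Hessian is the constant matrix H = [[2, -2, 2], [-2, 6, 0], [2, 0, 6]].
Leading principal minors: 2, 8, 24.
All positive ⇒ H ≻ 0 ⇒ convex.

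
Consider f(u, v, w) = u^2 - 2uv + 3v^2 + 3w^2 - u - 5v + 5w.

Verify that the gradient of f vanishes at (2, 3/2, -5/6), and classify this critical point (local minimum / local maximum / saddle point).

local minimum

∇f = (2u - 2v - 1, -2u + 6v - 5, 6w + 5); substituting (2, 3/2, -5/6) gives ∇f = (0, 0, 0), so (2, 3/2, -5/6) is indeed a critical point.
The Hessian is constant: H = [[2, -2, 0], [-2, 6, 0], [0, 0, 6]].
Leading principal minors: Δ₁ = 2, Δ₂ = 8, Δ₃ = 48.
All leading minors are positive, so H is positive definite: a local minimum.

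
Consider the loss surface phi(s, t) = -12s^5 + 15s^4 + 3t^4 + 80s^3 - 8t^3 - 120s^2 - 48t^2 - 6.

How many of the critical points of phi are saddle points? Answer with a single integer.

phi separates as a function of s plus a function of t, so ∇phi=0 decouples.
∂phi/∂s = -60s(s - 2)(s - 1)(s + 2) = 0 at s ∈ {-2, 0, 1, 2}; ∂phi/∂t = 12t(t - 4)(t + 2) = 0 at t ∈ {-2, 0, 4}.
The Hessian is diagonal: diag(phi_ss, phi_tt). Second derivatives: phi_ss(-2)=1440, phi_ss(0)=-240, phi_ss(1)=180, phi_ss(2)=-480; phi_tt(-2)=144, phi_tt(0)=-96, phi_tt(4)=288.
Saddle points occur where the two diagonal entries have opposite signs: (-2, 0), (0, -2), (0, 4), (1, 0), (2, -2), (2, 4). Count: 6.

6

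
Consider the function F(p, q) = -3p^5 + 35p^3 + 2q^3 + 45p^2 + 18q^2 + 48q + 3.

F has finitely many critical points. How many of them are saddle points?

F separates as a function of p plus a function of q, so ∇F=0 decouples.
∂F/∂p = -15p(p - 3)(p + 1)(p + 2) = 0 at p ∈ {-2, -1, 0, 3}; ∂F/∂q = 6(q + 2)(q + 4) = 0 at q ∈ {-4, -2}.
The Hessian is diagonal: diag(F_pp, F_qq). Second derivatives: F_pp(-2)=150, F_pp(-1)=-60, F_pp(0)=90, F_pp(3)=-900; F_qq(-4)=-12, F_qq(-2)=12.
Saddle points occur where the two diagonal entries have opposite signs: (-2, -4), (-1, -2), (0, -4), (3, -2). Count: 4.

4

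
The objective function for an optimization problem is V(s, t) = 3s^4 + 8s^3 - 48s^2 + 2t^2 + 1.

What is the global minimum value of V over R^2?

V(s,t) separates as P(s) + Q(t) + 1, so its minimum is min P + min Q + 1.
P'(s) = 12s(s - 2)(s + 4) vanishes at s ∈ {-4, 0, 2}; Q'(t) = 4t vanishes at t ∈ {0}.
Local minima of P (where P''>0): P(-4)=-512, P(2)=-80. Local minima of Q: Q(0)=0.
So the global minimum of V is P(-4) + Q(0) + 1 = -512 + 0 + 1 = -511, attained at (-4, 0).

-511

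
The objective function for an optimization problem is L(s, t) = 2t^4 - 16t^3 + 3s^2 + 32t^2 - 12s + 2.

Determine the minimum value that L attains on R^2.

-10

L(s,t) separates as P(s) + Q(t) + 2, so its minimum is min P + min Q + 2.
P'(s) = 6s - 12 vanishes at s ∈ {2}; Q'(t) = 8t(t - 4)(t - 2) vanishes at t ∈ {0, 2, 4}.
Local minima of P (where P''>0): P(2)=-12. Local minima of Q: Q(0)=0, Q(4)=0.
So the global minimum of L is P(2) + Q(0) + 2 = -12 + 0 + 2 = -10, attained at (2, 0).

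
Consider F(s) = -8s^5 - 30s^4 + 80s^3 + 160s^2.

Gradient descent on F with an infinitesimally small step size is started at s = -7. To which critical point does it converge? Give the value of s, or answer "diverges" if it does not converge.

-4

F'(s) = -40s(s - 2)(s + 1)(s + 4), so F'(-7) = -45360.
Gradient descent moves in the -F' direction, i.e. s is increasing.
The nearest critical point in that direction is s = -4, where F'' = 2880 > 0 (a local minimum). The iterate converges there.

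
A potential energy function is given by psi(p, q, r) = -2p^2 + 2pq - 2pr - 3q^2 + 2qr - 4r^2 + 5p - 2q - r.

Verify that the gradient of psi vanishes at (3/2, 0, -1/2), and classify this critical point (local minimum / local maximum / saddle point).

∇psi = (-4p + 2q - 2r + 5, 2p - 6q + 2r - 2, -2p + 2q - 8r - 1); substituting (3/2, 0, -1/2) gives ∇psi = (0, 0, 0), so (3/2, 0, -1/2) is indeed a critical point.
The Hessian is constant: H = [[-4, 2, -2], [2, -6, 2], [-2, 2, -8]].
Leading principal minors: Δ₁ = -4, Δ₂ = 20, Δ₃ = -136.
The minors alternate sign starting negative (−, +, −), so H is negative definite: a local maximum.

local maximum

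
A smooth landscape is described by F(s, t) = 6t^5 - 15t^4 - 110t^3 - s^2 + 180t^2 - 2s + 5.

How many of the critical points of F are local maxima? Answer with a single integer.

2

F separates as a function of s plus a function of t, so ∇F=0 decouples.
∂F/∂s = -2(s + 1) = 0 at s ∈ {-1}; ∂F/∂t = 30t(t - 4)(t - 1)(t + 3) = 0 at t ∈ {-3, 0, 1, 4}.
The Hessian is diagonal: diag(F_ss, F_tt). Second derivatives: F_ss(-1)=-2; F_tt(-3)=-2520, F_tt(0)=360, F_tt(1)=-360, F_tt(4)=2520.
Local maxima occur where both diagonal entries negative: (-1, -3), (-1, 1). Count: 2.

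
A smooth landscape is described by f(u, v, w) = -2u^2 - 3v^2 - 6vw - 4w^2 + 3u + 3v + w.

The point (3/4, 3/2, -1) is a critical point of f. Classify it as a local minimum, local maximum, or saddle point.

The Hessian is constant: H = [[-4, 0, 0], [0, -6, -6], [0, -6, -8]].
Leading principal minors: Δ₁ = -4, Δ₂ = 24, Δ₃ = -48.
The minors alternate sign starting negative (−, +, −), so H is negative definite: a local maximum.

local maximum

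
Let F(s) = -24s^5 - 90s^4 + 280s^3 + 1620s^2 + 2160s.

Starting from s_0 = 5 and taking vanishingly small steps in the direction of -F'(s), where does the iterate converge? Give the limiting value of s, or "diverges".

F'(s) = -120(s - 3)(s + 1)(s + 2)(s + 3), so F'(5) = -80640.
Gradient descent moves in the -F' direction, i.e. s is increasing.
There is no critical point above s=5, and F' keeps the same sign, so the iterate runs off to +∞.

diverges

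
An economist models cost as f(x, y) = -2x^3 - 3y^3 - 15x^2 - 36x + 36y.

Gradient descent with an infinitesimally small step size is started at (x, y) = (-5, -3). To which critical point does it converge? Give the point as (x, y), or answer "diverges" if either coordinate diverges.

f is separable, so gradient descent decouples: x follows -∂f/∂x, y follows -∂f/∂y.
∂f/∂x = -6(x + 2)(x + 3); at x=-5 this is -36, so x increases.
∂f/∂y = -9(y - 2)(y + 2); at y=-3 this is -45, so y increases.
x converges to its nearest critical value -3 (a local min of the x-part); y converges to -2. The iterate converges to (-3, -2).

(-3, -2)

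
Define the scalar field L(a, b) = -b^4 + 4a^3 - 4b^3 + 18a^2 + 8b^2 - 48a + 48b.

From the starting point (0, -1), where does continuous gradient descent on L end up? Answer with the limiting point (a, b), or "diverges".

L is separable, so gradient descent decouples: a follows -∂L/∂a, b follows -∂L/∂b.
∂L/∂a = 12(a - 1)(a + 4); at a=0 this is -48, so a increases.
∂L/∂b = -4(b - 2)(b + 2)(b + 3); at b=-1 this is 24, so b decreases.
a converges to its nearest critical value 1 (a local min of the a-part); b converges to -2. The iterate converges to (1, -2).

(1, -2)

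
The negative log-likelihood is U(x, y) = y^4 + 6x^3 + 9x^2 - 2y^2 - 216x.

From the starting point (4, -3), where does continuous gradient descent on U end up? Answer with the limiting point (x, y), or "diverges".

U is separable, so gradient descent decouples: x follows -∂U/∂x, y follows -∂U/∂y.
∂U/∂x = 18(x - 3)(x + 4); at x=4 this is 144, so x decreases.
∂U/∂y = 4y(y - 1)(y + 1); at y=-3 this is -96, so y increases.
x converges to its nearest critical value 3 (a local min of the x-part); y converges to -1. The iterate converges to (3, -1).

(3, -1)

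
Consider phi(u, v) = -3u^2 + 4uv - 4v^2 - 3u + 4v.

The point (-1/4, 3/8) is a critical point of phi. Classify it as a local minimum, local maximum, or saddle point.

The Hessian of phi is constant: H = [[-6, 4], [4, -8]].
det(H) = (-6)·(-8) − 4² = 32.
det(H) > 0 and tr(H) = -14 < 0, so H is negative definite and the point is a local maximum.

local maximum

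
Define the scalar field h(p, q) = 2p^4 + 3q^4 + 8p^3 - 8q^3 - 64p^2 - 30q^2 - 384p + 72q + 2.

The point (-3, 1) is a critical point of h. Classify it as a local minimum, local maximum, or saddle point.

The mixed partial ∂²h/∂p∂q is 0, so the Hessian at any point is diag(h_pp, h_qq) = diag(8(3p^2 + 6p - 16), 12(3q^2 - 4q - 5)).
At (-3, 1): H = diag(-56, -72).
Both eigenvalues are negative, so H is negative definite: a local maximum.

local maximum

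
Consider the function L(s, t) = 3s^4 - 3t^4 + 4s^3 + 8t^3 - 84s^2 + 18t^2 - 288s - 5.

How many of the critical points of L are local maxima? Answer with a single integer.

2

L separates as a function of s plus a function of t, so ∇L=0 decouples.
∂L/∂s = 12(s - 4)(s + 2)(s + 3) = 0 at s ∈ {-3, -2, 4}; ∂L/∂t = -12t(t - 3)(t + 1) = 0 at t ∈ {-1, 0, 3}.
The Hessian is diagonal: diag(L_ss, L_tt). Second derivatives: L_ss(-3)=84, L_ss(-2)=-72, L_ss(4)=504; L_tt(-1)=-48, L_tt(0)=36, L_tt(3)=-144.
Local maxima occur where both diagonal entries negative: (-2, -1), (-2, 3). Count: 2.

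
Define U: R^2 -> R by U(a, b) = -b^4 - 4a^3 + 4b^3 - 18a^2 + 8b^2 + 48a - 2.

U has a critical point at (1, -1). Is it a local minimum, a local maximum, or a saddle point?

The mixed partial ∂²U/∂a∂b is 0, so the Hessian at any point is diag(U_aa, U_bb) = diag(-12(2a + 3), 4(-3b^2 + 6b + 4)).
At (1, -1): H = diag(-60, -20).
Both eigenvalues are negative, so H is negative definite: a local maximum.

local maximum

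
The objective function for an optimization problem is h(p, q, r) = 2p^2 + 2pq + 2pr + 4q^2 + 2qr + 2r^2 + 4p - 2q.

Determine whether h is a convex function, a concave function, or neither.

h is quadratic, so its Hessian is the constant matrix H = [[4, 2, 2], [2, 8, 2], [2, 2, 4]].
Leading principal minors: 4, 28, 80.
All positive ⇒ H ≻ 0 ⇒ convex.

convex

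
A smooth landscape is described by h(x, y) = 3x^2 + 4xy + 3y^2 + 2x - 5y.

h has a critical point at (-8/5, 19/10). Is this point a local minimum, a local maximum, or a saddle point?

local minimum

The Hessian of h is constant: H = [[6, 4], [4, 6]].
det(H) = 6·6 − 4² = 20.
det(H) > 0 and tr(H) = 12 > 0, so H is positive definite and the point is a local minimum.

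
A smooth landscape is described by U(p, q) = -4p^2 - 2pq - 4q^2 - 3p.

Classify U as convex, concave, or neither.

U is quadratic, so its Hessian is the constant matrix H = [[-8, -2], [-2, -8]].
det(H) = 60, tr(H) = -16.
det(H) > 0 and tr(H) < 0, so H is negative definite everywhere: concave.

concave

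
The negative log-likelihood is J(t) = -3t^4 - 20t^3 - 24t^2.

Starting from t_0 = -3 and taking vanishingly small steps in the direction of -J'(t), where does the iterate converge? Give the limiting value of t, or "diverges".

J'(t) = -12t(t + 1)(t + 4), so J'(-3) = -72.
Gradient descent moves in the -J' direction, i.e. t is increasing.
The nearest critical point in that direction is t = -1, where J'' = 36 > 0 (a local minimum). The iterate converges there.

-1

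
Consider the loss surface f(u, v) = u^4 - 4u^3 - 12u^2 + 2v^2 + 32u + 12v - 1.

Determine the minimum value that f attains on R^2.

-83

f(u,v) separates as P(u) + Q(v) − 1, so its minimum is min P + min Q − 1.
P'(u) = 4(u - 4)(u - 1)(u + 2) vanishes at u ∈ {-2, 1, 4}; Q'(v) = 4v + 12 vanishes at v ∈ {-3}.
Local minima of P (where P''>0): P(-2)=-64, P(4)=-64. Local minima of Q: Q(-3)=-18.
So the global minimum of f is P(-2) + Q(-3) − 1 = -64 − 18 − 1 = -83, attained at (-2, -3).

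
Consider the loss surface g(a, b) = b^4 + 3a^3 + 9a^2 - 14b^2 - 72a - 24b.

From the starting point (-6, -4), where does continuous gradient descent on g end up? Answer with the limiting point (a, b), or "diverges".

g is separable, so gradient descent decouples: a follows -∂g/∂a, b follows -∂g/∂b.
∂g/∂a = 9(a - 2)(a + 4); at a=-6 this is 144, so a decreases.
∂g/∂b = 4(b - 3)(b + 1)(b + 2); at b=-4 this is -168, so b increases.
The a-coordinate has no critical point in that direction and runs off to infinity.

diverges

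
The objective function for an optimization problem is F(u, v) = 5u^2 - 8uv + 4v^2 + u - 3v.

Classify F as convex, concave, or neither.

F is quadratic, so its Hessian is the constant matrix H = [[10, -8], [-8, 8]].
det(H) = 16, tr(H) = 18.
det(H) > 0 and tr(H) > 0, so H is positive definite everywhere: convex.

convex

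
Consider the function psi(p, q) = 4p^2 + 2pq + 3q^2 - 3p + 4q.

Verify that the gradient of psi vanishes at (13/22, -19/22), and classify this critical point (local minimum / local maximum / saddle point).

∇psi = (8p + 2q - 3, 2p + 6q + 4); substituting (13/22, -19/22) gives ∇psi = (0, 0), so (13/22, -19/22) is indeed a critical point.
The Hessian of psi is constant: H = [[8, 2], [2, 6]].
det(H) = 8·6 − 2² = 44.
det(H) > 0 and tr(H) = 14 > 0, so H is positive definite and the point is a local minimum.

local minimum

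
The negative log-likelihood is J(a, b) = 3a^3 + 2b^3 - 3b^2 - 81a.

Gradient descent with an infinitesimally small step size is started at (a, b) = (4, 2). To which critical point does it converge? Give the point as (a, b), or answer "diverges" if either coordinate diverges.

J is separable, so gradient descent decouples: a follows -∂J/∂a, b follows -∂J/∂b.
∂J/∂a = 9(a - 3)(a + 3); at a=4 this is 63, so a decreases.
∂J/∂b = 6b(b - 1); at b=2 this is 12, so b decreases.
a converges to its nearest critical value 3 (a local min of the a-part); b converges to 1. The iterate converges to (3, 1).

(3, 1)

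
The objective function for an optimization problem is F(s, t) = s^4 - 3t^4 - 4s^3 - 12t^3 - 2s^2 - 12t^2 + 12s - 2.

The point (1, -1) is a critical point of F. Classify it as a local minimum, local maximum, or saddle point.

saddle point

The mixed partial ∂²F/∂s∂t is 0, so the Hessian at any point is diag(F_ss, F_tt) = diag(4(3s^2 - 6s - 1), -12(3t^2 + 6t + 2)).
At (1, -1): H = diag(-16, 12).
The eigenvalues have opposite signs, so H is indefinite: a saddle point.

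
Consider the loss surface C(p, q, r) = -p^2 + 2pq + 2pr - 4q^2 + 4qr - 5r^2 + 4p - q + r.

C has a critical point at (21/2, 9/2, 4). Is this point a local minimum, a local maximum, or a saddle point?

The Hessian is constant: H = [[-2, 2, 2], [2, -8, 4], [2, 4, -10]].
Leading principal minors: Δ₁ = -2, Δ₂ = 12, Δ₃ = -24.
The minors alternate sign starting negative (−, +, −), so H is negative definite: a local maximum.

local maximum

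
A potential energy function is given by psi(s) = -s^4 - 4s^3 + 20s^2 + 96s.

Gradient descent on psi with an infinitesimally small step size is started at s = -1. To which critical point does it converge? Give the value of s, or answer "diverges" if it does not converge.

psi'(s) = -4(s - 3)(s + 2)(s + 4), so psi'(-1) = 48.
Gradient descent moves in the -psi' direction, i.e. s is decreasing.
The nearest critical point in that direction is s = -2, where psi'' = 40 > 0 (a local minimum). The iterate converges there.

-2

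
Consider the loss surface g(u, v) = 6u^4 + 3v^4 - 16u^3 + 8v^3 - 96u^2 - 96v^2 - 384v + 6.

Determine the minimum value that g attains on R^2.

-2810

g(u,v) separates as P(u) + Q(v) + 6, so its minimum is min P + min Q + 6.
P'(u) = 24u(u - 4)(u + 2) vanishes at u ∈ {-2, 0, 4}; Q'(v) = 12(v - 4)(v + 2)(v + 4) vanishes at v ∈ {-4, -2, 4}.
Local minima of P (where P''>0): P(-2)=-160, P(4)=-1024. Local minima of Q: Q(-4)=256, Q(4)=-1792.
So the global minimum of g is P(4) + Q(4) + 6 = -1024 − 1792 + 6 = -2810, attained at (4, 4).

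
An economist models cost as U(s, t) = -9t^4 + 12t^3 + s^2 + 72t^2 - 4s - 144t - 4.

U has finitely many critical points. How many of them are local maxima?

U separates as a function of s plus a function of t, so ∇U=0 decouples.
∂U/∂s = 2(s - 2) = 0 at s ∈ {2}; ∂U/∂t = -36(t - 2)(t - 1)(t + 2) = 0 at t ∈ {-2, 1, 2}.
The Hessian is diagonal: diag(U_ss, U_tt). Second derivatives: U_ss(2)=2; U_tt(-2)=-432, U_tt(1)=108, U_tt(2)=-144.
Local maxima occur where both diagonal entries negative: none. Count: 0.

0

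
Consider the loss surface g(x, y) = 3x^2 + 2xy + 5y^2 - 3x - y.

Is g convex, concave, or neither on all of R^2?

g is quadratic, so its Hessian is the constant matrix H = [[6, 2], [2, 10]].
det(H) = 56, tr(H) = 16.
det(H) > 0 and tr(H) > 0, so H is positive definite everywhere: convex.

convex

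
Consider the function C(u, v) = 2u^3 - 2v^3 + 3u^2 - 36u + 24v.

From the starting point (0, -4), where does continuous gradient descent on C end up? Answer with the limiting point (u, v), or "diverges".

C is separable, so gradient descent decouples: u follows -∂C/∂u, v follows -∂C/∂v.
∂C/∂u = 6(u - 2)(u + 3); at u=0 this is -36, so u increases.
∂C/∂v = -6(v - 2)(v + 2); at v=-4 this is -72, so v increases.
u converges to its nearest critical value 2 (a local min of the u-part); v converges to -2. The iterate converges to (2, -2).

(2, -2)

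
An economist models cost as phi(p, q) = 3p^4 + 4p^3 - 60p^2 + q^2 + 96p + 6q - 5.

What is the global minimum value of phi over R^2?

-846

phi(p,q) separates as A(p) + B(q) − 5, so its minimum is min A + min B − 5.
A'(p) = 12(p - 2)(p - 1)(p + 4) vanishes at p ∈ {-4, 1, 2}; B'(q) = 2q + 6 vanishes at q ∈ {-3}.
Local minima of A (where A''>0): A(-4)=-832, A(2)=32. Local minima of B: B(-3)=-9.
So the global minimum of phi is A(-4) + B(-3) − 5 = -832 − 9 − 5 = -846, attained at (-4, -3).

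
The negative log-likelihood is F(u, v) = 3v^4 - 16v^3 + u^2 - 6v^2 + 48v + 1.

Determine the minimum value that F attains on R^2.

F(u,v) separates as P(u) + Q(v) + 1, so its minimum is min P + min Q + 1.
P'(u) = 2u vanishes at u ∈ {0}; Q'(v) = 12(v - 4)(v - 1)(v + 1) vanishes at v ∈ {-1, 1, 4}.
Local minima of P (where P''>0): P(0)=0. Local minima of Q: Q(-1)=-35, Q(4)=-160.
So the global minimum of F is P(0) + Q(4) + 1 = 0 − 160 + 1 = -159, attained at (0, 4).

-159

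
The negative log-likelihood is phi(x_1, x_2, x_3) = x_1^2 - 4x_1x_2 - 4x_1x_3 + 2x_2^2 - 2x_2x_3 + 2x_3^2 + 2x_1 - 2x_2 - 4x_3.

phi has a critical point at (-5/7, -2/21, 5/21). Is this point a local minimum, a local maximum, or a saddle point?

The Hessian is constant: H = [[2, -4, -4], [-4, 4, -2], [-4, -2, 4]].
Leading principal minors: Δ₁ = 2, Δ₂ = -8, Δ₃ = -168.
The minors fit neither the all-positive nor the alternating-sign pattern, so H is indefinite: a saddle point.

saddle point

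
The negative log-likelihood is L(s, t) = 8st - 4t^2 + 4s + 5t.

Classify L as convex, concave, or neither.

neither

L is quadratic, so its Hessian is the constant matrix H = [[0, 8], [8, -8]].
det(H) = -64, tr(H) = -8.
det(H) < 0, so H is indefinite: neither convex nor concave.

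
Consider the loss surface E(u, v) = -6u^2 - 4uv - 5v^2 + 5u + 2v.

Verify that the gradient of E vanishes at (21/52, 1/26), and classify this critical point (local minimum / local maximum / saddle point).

local maximum

∇E = (-12u - 4v + 5, -4u - 10v + 2); substituting (21/52, 1/26) gives ∇E = (0, 0), so (21/52, 1/26) is indeed a critical point.
The Hessian of E is constant: H = [[-12, -4], [-4, -10]].
det(H) = (-12)·(-10) − (-4)² = 104.
det(H) > 0 and tr(H) = -22 < 0, so H is negative definite and the point is a local maximum.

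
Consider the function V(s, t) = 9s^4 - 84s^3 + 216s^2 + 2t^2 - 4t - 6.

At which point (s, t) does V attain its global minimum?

V(s,t) separates as P(s) + Q(t) − 6, so its minimum is min P + min Q − 6.
P'(s) = 36s(s - 4)(s - 3) vanishes at s ∈ {0, 3, 4}; Q'(t) = 4(t - 1) vanishes at t ∈ {1}.
Local minima of P (where P''>0): P(0)=0, P(4)=384. Local minima of Q: Q(1)=-2.
So the global minimum of V is P(0) + Q(1) − 6 = 0 − 2 − 6 = -8, attained at (0, 1).

(0, 1)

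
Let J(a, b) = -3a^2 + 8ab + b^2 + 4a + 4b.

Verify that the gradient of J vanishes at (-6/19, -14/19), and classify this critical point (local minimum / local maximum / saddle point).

saddle point

∇J = (-6a + 8b + 4, 8a + 2b + 4); substituting (-6/19, -14/19) gives ∇J = (0, 0), so (-6/19, -14/19) is indeed a critical point.
The Hessian of J is constant: H = [[-6, 8], [8, 2]].
det(H) = (-6)·2 − 8² = -76.
Since det(H) < 0, H is indefinite and the critical point is a saddle point.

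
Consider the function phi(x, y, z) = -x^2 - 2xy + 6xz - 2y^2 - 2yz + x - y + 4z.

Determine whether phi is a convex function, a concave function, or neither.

neither

phi is quadratic, so its Hessian is the constant matrix H = [[-2, -2, 6], [-2, -4, -2], [6, -2, 0]].
Leading principal minors: -2, 4, 200.
Neither pattern holds ⇒ H is indefinite ⇒ neither convex nor concave.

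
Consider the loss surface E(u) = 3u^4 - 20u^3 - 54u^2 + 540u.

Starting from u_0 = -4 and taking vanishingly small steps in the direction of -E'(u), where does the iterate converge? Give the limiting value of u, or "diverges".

E'(u) = 12(u - 5)(u - 3)(u + 3), so E'(-4) = -756.
Gradient descent moves in the -E' direction, i.e. u is increasing.
The nearest critical point in that direction is u = -3, where E'' = 576 > 0 (a local minimum). The iterate converges there.

-3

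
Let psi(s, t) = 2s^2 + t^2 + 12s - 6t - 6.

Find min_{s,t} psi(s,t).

-33

psi(s,t) separates as P(s) + Q(t) − 6, so its minimum is min P + min Q − 6.
P'(s) = 4s + 12 vanishes at s ∈ {-3}; Q'(t) = 2(t - 3) vanishes at t ∈ {3}.
Local minima of P (where P''>0): P(-3)=-18. Local minima of Q: Q(3)=-9.
So the global minimum of psi is P(-3) + Q(3) − 6 = -18 − 9 − 6 = -33, attained at (-3, 3).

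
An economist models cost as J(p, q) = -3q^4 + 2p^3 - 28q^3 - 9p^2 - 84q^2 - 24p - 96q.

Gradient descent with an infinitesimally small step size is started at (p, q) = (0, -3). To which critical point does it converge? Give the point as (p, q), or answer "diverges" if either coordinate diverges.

(4, -2)

J is separable, so gradient descent decouples: p follows -∂J/∂p, q follows -∂J/∂q.
∂J/∂p = 6(p - 4)(p + 1); at p=0 this is -24, so p increases.
∂J/∂q = -12(q + 1)(q + 2)(q + 4); at q=-3 this is -24, so q increases.
p converges to its nearest critical value 4 (a local min of the p-part); q converges to -2. The iterate converges to (4, -2).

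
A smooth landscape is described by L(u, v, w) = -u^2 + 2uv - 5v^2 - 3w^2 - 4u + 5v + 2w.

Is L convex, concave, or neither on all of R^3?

L is quadratic, so its Hessian is the constant matrix H = [[-2, 2, 0], [2, -10, 0], [0, 0, -6]].
Leading principal minors: -2, 16, -96.
Signs alternate −, +, − ⇒ H ≺ 0 ⇒ concave.

concave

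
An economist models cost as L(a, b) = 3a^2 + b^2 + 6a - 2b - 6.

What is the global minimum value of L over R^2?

L(a,b) separates as P(a) + Q(b) − 6, so its minimum is min P + min Q − 6.
P'(a) = 6a + 6 vanishes at a ∈ {-1}; Q'(b) = 2b - 2 vanishes at b ∈ {1}.
Local minima of P (where P''>0): P(-1)=-3. Local minima of Q: Q(1)=-1.
So the global minimum of L is P(-1) + Q(1) − 6 = -3 − 1 − 6 = -10, attained at (-1, 1).

-10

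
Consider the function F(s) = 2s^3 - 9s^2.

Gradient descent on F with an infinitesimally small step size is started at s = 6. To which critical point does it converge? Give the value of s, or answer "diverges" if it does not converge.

3

F'(s) = 6s(s - 3), so F'(6) = 108.
Gradient descent moves in the -F' direction, i.e. s is decreasing.
The nearest critical point in that direction is s = 3, where F'' = 18 > 0 (a local minimum). The iterate converges there.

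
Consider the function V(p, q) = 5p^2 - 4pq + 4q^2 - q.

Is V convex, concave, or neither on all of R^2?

V is quadratic, so its Hessian is the constant matrix H = [[10, -4], [-4, 8]].
det(H) = 64, tr(H) = 18.
det(H) > 0 and tr(H) > 0, so H is positive definite everywhere: convex.

convex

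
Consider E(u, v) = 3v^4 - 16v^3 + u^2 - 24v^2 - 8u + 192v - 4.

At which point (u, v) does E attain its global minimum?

(4, -2)

E(u,v) separates as P(u) + Q(v) − 4, so its minimum is min P + min Q − 4.
P'(u) = 2u - 8 vanishes at u ∈ {4}; Q'(v) = 12(v - 4)(v - 2)(v + 2) vanishes at v ∈ {-2, 2, 4}.
Local minima of P (where P''>0): P(4)=-16. Local minima of Q: Q(-2)=-304, Q(4)=128.
So the global minimum of E is P(4) + Q(-2) − 4 = -16 − 304 − 4 = -324, attained at (4, -2).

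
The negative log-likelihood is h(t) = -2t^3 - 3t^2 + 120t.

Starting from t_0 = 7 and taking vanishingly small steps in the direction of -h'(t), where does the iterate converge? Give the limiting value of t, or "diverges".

h'(t) = -6(t - 4)(t + 5), so h'(7) = -216.
Gradient descent moves in the -h' direction, i.e. t is increasing.
There is no critical point above t=7, and h' keeps the same sign, so the iterate runs off to +∞.

diverges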